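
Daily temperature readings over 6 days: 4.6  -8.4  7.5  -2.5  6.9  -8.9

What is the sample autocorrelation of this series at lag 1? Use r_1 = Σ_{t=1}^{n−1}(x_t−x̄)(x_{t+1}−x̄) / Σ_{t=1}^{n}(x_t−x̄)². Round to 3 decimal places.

-0.707

Mean x̄ = (4.6 − 8.4 + 7.5 − 2.5 + 6.9 − 8.9)/6 = -0.1333
Deviations from mean: 4.7333, -8.2667, 7.6333, -2.3667, 7.0333, -8.7667
Σ(x_t−x̄)(x_{t+1}−x̄) = (-39.1289) + (-63.1022) + (-18.0656) + (-16.6456) + (-61.6589) = -198.6011
Denominator Σ(x_t−x̄)² = 280.9333
r_1 = -198.6011 / 280.9333 = -0.707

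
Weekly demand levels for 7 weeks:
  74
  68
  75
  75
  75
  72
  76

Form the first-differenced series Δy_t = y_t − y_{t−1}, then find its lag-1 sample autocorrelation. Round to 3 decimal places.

First differences Δy: -6, 7, 0, 0, -3, 4
Mean of differences = 0.3333
Numerator Σ(Δy_t−Δȳ)(Δy_{t+1}−Δȳ) = -55.4444
Denominator Σ(Δy_t−Δȳ)² = 109.3333
r_1(Δy) = -55.4444 / 109.3333 = -0.507

-0.507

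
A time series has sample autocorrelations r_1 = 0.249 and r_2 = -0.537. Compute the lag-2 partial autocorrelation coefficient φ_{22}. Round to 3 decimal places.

-0.639

φ_{22} = (r_2 − r_1²) / (1 − r_1²)
r_1² = (0.249)² = 0.062001
Numerator = -0.537 − 0.0620 = -0.5990; denominator = 1 − 0.0620 = 0.9380
φ_{22} = -0.5990 / 0.9380 = -0.639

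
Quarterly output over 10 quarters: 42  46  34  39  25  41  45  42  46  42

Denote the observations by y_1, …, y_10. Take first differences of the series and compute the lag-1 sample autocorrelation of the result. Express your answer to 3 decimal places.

-0.545

First differences Δy: 4, -12, 5, -14, 16, 4, -3, 4, -4
Mean of differences = 0.0000
Numerator Σ(Δy_t−Δȳ)(Δy_{t+1}−Δȳ) = -378.0000
Denominator Σ(Δy_t−Δȳ)² = 694.0000
r_1(Δy) = -378.0000 / 694.0000 = -0.545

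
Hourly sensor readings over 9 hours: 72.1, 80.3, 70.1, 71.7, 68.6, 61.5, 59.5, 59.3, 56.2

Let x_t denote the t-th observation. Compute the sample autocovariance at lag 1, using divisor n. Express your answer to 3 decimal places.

33.907

Mean x̄ = (72.1 + 80.3 + 70.1 + 71.7 + 68.6 + 61.5 + 59.5 + 59.3 + 56.2)/9 = 66.5889
Σ_{t=1}^{8}(x_t−x̄)(x_{t+1}−x̄) = 305.1632
γ_1 = 305.1632 / 9 = 33.907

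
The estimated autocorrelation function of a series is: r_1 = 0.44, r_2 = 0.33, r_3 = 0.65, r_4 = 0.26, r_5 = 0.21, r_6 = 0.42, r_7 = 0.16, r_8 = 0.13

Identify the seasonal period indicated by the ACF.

The largest autocorrelation is r_3 = 0.65; the remaining lags stay at or below 0.44. The elevated value at lag 1 (0.44), dropping to 0.33 at lag 2, reflects decaying short-term dependence rather than seasonality.
The dominant spike at lag 3 indicates a seasonal period of 3.

3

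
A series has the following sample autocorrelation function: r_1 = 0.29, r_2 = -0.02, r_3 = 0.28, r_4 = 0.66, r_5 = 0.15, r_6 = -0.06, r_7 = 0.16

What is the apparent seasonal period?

4

The largest autocorrelation is r_4 = 0.66; the remaining lags stay at or below 0.29.
The dominant spike at lag 4 indicates a seasonal period of 4.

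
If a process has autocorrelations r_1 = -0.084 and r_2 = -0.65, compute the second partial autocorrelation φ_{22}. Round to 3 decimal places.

φ_{22} = (r_2 − r_1²) / (1 − r_1²)
r_1² = (-0.084)² = 0.007056
Numerator = -0.65 − 0.0071 = -0.6571; denominator = 1 − 0.0071 = 0.9929
φ_{22} = -0.6571 / 0.9929 = -0.662

-0.662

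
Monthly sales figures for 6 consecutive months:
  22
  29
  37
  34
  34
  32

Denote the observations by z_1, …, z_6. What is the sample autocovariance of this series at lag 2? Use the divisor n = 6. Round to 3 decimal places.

-7.037

Mean z̄ = (22 + 29 + 37 + 34 + 34 + 32)/6 = 31.3333
Deviations: -9.3333, -2.3333, 5.6667, 2.6667, 2.6667, 0.6667
Σ_{t=1}^{4}(z_t−z̄)(z_{t+2}−z̄) = -42.2222
γ_2 = -42.2222 / 6 = -7.037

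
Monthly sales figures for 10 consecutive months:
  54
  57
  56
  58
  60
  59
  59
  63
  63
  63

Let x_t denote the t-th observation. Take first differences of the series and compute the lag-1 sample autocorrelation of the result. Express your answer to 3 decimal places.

First differences Δx: 3, -1, 2, 2, -1, 0, 4, 0, 0
Mean of differences = 1.0000
Numerator Σ(Δx_t−Δx̄)(Δx_{t+1}−Δx̄) = -10.0000
Denominator Σ(Δx_t−Δx̄)² = 26.0000
r_1(Δx) = -10.0000 / 26.0000 = -0.385

-0.385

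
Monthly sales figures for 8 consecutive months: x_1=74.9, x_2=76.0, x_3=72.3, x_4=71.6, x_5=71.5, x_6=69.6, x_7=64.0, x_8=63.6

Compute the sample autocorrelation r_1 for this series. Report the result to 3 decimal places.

Mean x̄ = (74.9 + 76.0 + 72.3 + 71.6 + 71.5 + 69.6 + 64.0 + 63.6)/8 = 70.4375
Deviations from mean: 4.4625, 5.5625, 1.8625, 1.1625, 1.0625, -0.8375, -6.4375, -6.8375
Σ(x_t−x̄)(x_{t+1}−x̄) = (24.8227) + (10.3602) + (2.1652) + (1.2352) + (-0.8898) + (5.3914) + (44.0164) = 87.1011
Denominator Σ(x_t−x̄)² = 145.6988
r_1 = 87.1011 / 145.6988 = 0.598

0.598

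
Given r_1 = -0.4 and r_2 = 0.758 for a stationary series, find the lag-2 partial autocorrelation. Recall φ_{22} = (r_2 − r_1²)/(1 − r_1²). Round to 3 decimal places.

0.712

φ_{22} = (r_2 − r_1²) / (1 − r_1²)
r_1² = (-0.4)² = 0.16
Numerator = 0.758 − 0.1600 = 0.5980; denominator = 1 − 0.1600 = 0.8400
φ_{22} = 0.5980 / 0.8400 = 0.712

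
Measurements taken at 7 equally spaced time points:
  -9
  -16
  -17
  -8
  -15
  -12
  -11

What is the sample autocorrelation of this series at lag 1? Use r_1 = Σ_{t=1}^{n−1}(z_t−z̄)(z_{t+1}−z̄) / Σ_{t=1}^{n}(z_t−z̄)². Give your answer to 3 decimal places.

-0.392

Mean z̄ = (-9 − 16 − 17 − 8 − 15 − 12 − 11)/7 = -12.5714
Σ(z_t−z̄)(z_{t+1}−z̄) = (-12.2449) + (15.1837) + (-20.2449) + (-11.1020) + (-1.3878) + (0.8980) = -28.8980
Denominator Σ(z_t−z̄)² = 73.7143
r_1 = -28.8980 / 73.7143 = -0.392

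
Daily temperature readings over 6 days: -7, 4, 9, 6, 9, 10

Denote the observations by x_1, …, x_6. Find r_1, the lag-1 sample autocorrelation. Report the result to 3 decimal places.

Mean x̄ = (-7 + 4 + 9 + 6 + 9 + 10)/6 = 5.1667
Deviations from mean: -12.1667, -1.1667, 3.8333, 0.8333, 3.8333, 4.8333
Σ(x_t−x̄)(x_{t+1}−x̄) = (14.1944) + (-4.4722) + (3.1944) + (3.1944) + (18.5278) = 34.6389
Denominator Σ(x_t−x̄)² = 202.8333
r_1 = 34.6389 / 202.8333 = 0.171

0.171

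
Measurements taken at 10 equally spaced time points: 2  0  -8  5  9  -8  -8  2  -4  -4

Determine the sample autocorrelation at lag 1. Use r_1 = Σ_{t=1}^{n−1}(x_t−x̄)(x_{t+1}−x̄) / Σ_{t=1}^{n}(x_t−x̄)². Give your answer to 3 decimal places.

-0.093

Mean x̄ = (2 + 0 − 8 + 5 + 9 − 8 − 8 + 2 − 4 − 4)/10 = -1.4000
Numerator Σ_{t=1}^{9}(x_t−x̄)(x_{t+1}−x̄) = -29.7600
Denominator Σ(x_t−x̄)² = 318.4000
r_1 = -29.7600 / 318.4000 = -0.093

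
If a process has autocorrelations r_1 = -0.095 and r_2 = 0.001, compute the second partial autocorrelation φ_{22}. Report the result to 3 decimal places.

φ_{22} = (r_2 − r_1²) / (1 − r_1²)
r_1² = (-0.095)² = 0.009025
Numerator = 0.001 − 0.0090 = -0.0080; denominator = 1 − 0.0090 = 0.9910
φ_{22} = -0.0080 / 0.9910 = -0.008

-0.008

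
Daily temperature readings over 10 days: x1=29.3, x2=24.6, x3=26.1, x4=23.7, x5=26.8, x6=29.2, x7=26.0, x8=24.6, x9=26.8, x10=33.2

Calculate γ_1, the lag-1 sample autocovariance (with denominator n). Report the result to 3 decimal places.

Mean x̄ = (29.3 + 24.6 + 26.1 + 23.7 + 26.8 + 29.2 + 26.0 + 24.6 + 26.8 + 33.2)/10 = 27.0300
Σ_{t=1}^{9}(x_t−x̄)(x_{t+1}−x̄) = -0.4849
γ_1 = -0.4849 / 10 = -0.048

-0.048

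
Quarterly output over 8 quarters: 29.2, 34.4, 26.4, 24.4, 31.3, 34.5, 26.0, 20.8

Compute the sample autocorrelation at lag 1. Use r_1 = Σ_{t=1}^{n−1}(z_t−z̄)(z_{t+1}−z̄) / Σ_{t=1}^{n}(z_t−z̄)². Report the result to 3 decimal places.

Mean z̄ = (29.2 + 34.4 + 26.4 + 24.4 + 31.3 + 34.5 + 26.0 + 20.8)/8 = 28.3750
Deviations from mean: 0.8250, 6.0250, -1.9750, -3.9750, 2.9250, 6.1250, -2.3750, -7.5750
Σ(z_t−z̄)(z_{t+1}−z̄) = (4.9706) + (-11.8994) + (7.8506) + (-11.6269) + (17.9156) + (-14.5469) + (17.9906) = 10.6544
Denominator Σ(z_t−z̄)² = 165.7750
r_1 = 10.6544 / 165.7750 = 0.064

0.064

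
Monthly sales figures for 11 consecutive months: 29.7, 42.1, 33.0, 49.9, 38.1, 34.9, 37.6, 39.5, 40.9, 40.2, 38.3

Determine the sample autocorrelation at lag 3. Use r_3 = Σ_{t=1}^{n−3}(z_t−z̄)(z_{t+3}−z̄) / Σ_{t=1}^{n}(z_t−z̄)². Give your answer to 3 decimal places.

Mean z̄ = (29.7 + 42.1 + 33.0 + 49.9 + 38.1 + 34.9 + 37.6 + 39.5 + 40.9 + 40.2 + 38.3)/11 = 38.5636
Numerator Σ_{t=1}^{8}(z_t−z̄)(z_{t+3}−z̄) = -103.4794
Denominator Σ(z_t−z̄)² = 274.1855
r_3 = -103.4794 / 274.1855 = -0.377

-0.377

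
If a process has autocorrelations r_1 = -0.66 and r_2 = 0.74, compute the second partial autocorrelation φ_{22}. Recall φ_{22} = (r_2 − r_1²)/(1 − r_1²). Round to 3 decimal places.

0.539

φ_{22} = (r_2 − r_1²) / (1 − r_1²)
r_1² = (-0.66)² = 0.4356
Numerator = 0.74 − 0.4356 = 0.3044; denominator = 1 − 0.4356 = 0.5644
φ_{22} = 0.3044 / 0.5644 = 0.539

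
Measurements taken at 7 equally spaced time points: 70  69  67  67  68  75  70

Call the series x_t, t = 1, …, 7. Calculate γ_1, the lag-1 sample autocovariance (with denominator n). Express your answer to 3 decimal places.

Mean x̄ = (70 + 69 + 67 + 67 + 68 + 75 + 70)/7 = 69.4286
Σ_{t=1}^{6}(x_t−x̄)(x_{t+1}−x̄) = 5.3878
γ_1 = 5.3878 / 7 = 0.770

0.770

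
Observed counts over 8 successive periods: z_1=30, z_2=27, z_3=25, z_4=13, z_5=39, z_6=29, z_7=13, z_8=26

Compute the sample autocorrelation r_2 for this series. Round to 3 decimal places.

-0.449

Mean z̄ = (30 + 27 + 25 + 13 + 39 + 29 + 13 + 26)/8 = 25.2500
Numerator Σ_{t=1}^{6}(z_t−z̄)(z_{t+2}−z̄) = -237.6250
Denominator Σ(z_t−z̄)² = 529.5000
r_2 = -237.6250 / 529.5000 = -0.449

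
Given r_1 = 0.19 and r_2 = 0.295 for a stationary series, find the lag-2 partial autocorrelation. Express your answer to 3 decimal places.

0.269

φ_{22} = (r_2 − r_1²) / (1 − r_1²)
r_1² = (0.19)² = 0.0361
Numerator = 0.295 − 0.0361 = 0.2589; denominator = 1 − 0.0361 = 0.9639
φ_{22} = 0.2589 / 0.9639 = 0.269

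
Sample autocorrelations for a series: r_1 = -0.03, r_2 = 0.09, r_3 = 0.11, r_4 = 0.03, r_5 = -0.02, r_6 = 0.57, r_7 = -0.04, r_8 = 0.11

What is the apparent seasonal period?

6

The largest autocorrelation is r_6 = 0.57; the remaining lags stay at or below 0.11.
The dominant spike at lag 6 indicates a seasonal period of 6.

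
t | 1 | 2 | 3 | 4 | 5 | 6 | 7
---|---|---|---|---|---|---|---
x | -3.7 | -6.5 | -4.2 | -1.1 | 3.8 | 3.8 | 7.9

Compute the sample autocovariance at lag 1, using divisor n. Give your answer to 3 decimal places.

13.750

Mean x̄ = (-3.7 − 6.5 − 4.2 − 1.1 + 3.8 + 3.8 + 7.9)/7 = 0.0000
Σ_{t=1}^{6}(x_t−x̄)(x_{t+1}−x̄) = 96.2500
γ_1 = 96.2500 / 7 = 13.750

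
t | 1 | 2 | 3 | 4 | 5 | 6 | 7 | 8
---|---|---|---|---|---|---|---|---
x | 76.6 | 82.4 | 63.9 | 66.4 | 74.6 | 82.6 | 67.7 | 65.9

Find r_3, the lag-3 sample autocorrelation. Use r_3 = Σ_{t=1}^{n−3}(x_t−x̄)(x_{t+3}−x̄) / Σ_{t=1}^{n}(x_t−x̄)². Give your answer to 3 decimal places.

-0.189

Mean x̄ = (76.6 + 82.4 + 63.9 + 66.4 + 74.6 + 82.6 + 67.7 + 65.9)/8 = 72.5125
Numerator Σ_{t=1}^{5}(x_t−x̄)(x_{t+3}−x̄) = -75.6105
Denominator Σ(x_t−x̄)² = 399.0088
r_3 = -75.6105 / 399.0088 = -0.189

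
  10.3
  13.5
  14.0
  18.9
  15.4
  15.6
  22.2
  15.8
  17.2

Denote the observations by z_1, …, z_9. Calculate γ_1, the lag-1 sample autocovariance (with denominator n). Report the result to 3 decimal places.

Mean z̄ = (10.3 + 13.5 + 14.0 + 18.9 + 15.4 + 15.6 + 22.2 + 15.8 + 17.2)/9 = 15.8778
Σ_{t=1}^{8}(z_t−z̄)(z_{t+1}−z̄) = 8.3906
γ_1 = 8.3906 / 9 = 0.932

0.932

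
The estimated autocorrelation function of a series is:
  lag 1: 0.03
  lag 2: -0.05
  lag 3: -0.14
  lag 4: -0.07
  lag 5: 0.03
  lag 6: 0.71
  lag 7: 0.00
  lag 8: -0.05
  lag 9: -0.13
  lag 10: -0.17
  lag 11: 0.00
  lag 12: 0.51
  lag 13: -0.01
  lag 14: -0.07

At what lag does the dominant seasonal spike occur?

6

The largest autocorrelation is r_6 = 0.71, with a weaker echo at lag 12 (0.51); the remaining lags stay at or below 0.03.
The dominant spike at lag 6 indicates a seasonal period of 6.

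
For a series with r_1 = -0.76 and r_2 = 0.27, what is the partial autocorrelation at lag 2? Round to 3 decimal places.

-0.728

φ_{22} = (r_2 − r_1²) / (1 − r_1²)
r_1² = (-0.76)² = 0.5776
Numerator = 0.27 − 0.5776 = -0.3076; denominator = 1 − 0.5776 = 0.4224
φ_{22} = -0.3076 / 0.4224 = -0.728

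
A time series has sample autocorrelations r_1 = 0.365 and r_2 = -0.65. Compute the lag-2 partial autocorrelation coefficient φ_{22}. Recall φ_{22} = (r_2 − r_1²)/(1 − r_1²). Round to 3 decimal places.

φ_{22} = (r_2 − r_1²) / (1 − r_1²)
r_1² = (0.365)² = 0.133225
Numerator = -0.65 − 0.1332 = -0.7832; denominator = 1 − 0.1332 = 0.8668
φ_{22} = -0.7832 / 0.8668 = -0.904

-0.904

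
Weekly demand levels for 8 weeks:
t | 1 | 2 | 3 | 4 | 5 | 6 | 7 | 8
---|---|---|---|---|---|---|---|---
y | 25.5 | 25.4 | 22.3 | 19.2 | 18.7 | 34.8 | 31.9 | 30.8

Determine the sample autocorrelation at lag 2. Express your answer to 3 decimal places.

-0.109

Mean ȳ = (25.5 + 25.4 + 22.3 + 19.2 + 18.7 + 34.8 + 31.9 + 30.8)/8 = 26.0750
Deviations from mean: -0.5750, -0.6750, -3.7750, -6.8750, -7.3750, 8.7250, 5.8250, 4.7250
Numerator Σ_{t=1}^{6}(y_t−ȳ)(y_{t+2}−ȳ) = -27.0663
Denominator Σ(y_t−ȳ)² = 249.0750
r_2 = -27.0663 / 249.0750 = -0.109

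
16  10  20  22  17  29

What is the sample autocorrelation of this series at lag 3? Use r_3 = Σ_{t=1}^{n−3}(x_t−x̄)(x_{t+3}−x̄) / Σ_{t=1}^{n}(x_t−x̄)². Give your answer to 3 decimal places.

Mean x̄ = (16 + 10 + 20 + 22 + 17 + 29)/6 = 19.0000
Σ(x_t−x̄)(x_{t+3}−x̄) = (-9.0000) + (18.0000) + (10.0000) = 19.0000
Denominator Σ(x_t−x̄)² = 204.0000
r_3 = 19.0000 / 204.0000 = 0.093

0.093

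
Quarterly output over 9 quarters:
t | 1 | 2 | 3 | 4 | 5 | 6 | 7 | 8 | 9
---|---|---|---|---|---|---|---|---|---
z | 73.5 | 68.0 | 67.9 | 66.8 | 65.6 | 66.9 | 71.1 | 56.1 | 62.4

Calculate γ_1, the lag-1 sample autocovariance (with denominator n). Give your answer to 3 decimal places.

0.996

Mean z̄ = (73.5 + 68.0 + 67.9 + 66.8 + 65.6 + 66.9 + 71.1 + 56.1 + 62.4)/9 = 66.4778
Σ_{t=1}^{8}(z_t−z̄)(z_{t+1}−z̄) = 8.9606
γ_1 = 8.9606 / 9 = 0.996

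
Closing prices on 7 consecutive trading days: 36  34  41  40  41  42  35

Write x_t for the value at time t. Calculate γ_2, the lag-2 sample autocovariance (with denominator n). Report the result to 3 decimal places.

-1.399

Mean x̄ = (36 + 34 + 41 + 40 + 41 + 42 + 35)/7 = 38.4286
Deviations: -2.4286, -4.4286, 2.5714, 1.5714, 2.5714, 3.5714, -3.4286
Σ_{t=1}^{5}(x_t−x̄)(x_{t+2}−x̄) = -9.7959
γ_2 = -9.7959 / 7 = -1.399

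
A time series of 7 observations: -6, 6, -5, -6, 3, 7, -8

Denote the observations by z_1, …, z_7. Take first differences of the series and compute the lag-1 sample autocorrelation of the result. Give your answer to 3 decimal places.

First differences Δz: 12, -11, -1, 9, 4, -15
Mean of differences = -0.3333
Numerator Σ(Δz_t−Δz̄)(Δz_{t+1}−Δz̄) = -153.7778
Denominator Σ(Δz_t−Δz̄)² = 587.3333
r_1(Δz) = -153.7778 / 587.3333 = -0.262

-0.262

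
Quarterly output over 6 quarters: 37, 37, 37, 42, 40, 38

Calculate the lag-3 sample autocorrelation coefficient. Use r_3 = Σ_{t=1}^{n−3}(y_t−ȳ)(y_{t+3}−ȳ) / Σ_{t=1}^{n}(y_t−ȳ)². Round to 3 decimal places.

-0.314

Mean ȳ = (37 + 37 + 37 + 42 + 40 + 38)/6 = 38.5000
Deviations from mean: -1.5000, -1.5000, -1.5000, 3.5000, 1.5000, -0.5000
Σ(y_t−ȳ)(y_{t+3}−ȳ) = (-5.2500) + (-2.2500) + (0.7500) = -6.7500
Denominator Σ(y_t−ȳ)² = 21.5000
r_3 = -6.7500 / 21.5000 = -0.314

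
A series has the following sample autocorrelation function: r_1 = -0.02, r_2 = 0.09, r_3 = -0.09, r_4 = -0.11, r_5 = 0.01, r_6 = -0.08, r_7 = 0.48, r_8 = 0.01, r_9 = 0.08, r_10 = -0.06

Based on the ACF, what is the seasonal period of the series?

7

The largest autocorrelation is r_7 = 0.48; the remaining lags stay at or below 0.09.
The dominant spike at lag 7 indicates a seasonal period of 7.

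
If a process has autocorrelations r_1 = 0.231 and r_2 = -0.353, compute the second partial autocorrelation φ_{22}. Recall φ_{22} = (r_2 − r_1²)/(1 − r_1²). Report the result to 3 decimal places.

-0.429

φ_{22} = (r_2 − r_1²) / (1 − r_1²)
r_1² = (0.231)² = 0.053361
Numerator = -0.353 − 0.0534 = -0.4064; denominator = 1 − 0.0534 = 0.9466
φ_{22} = -0.4064 / 0.9466 = -0.429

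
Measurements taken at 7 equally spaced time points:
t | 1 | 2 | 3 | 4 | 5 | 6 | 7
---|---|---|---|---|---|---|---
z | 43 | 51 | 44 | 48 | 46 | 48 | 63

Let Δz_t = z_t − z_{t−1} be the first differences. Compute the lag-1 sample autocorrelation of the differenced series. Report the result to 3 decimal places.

First differences Δz: 8, -7, 4, -2, 2, 15
Mean of differences = 3.3333
Numerator Σ(Δz_t−Δz̄)(Δz_{t+1}−Δz̄) = -67.1111
Denominator Σ(Δz_t−Δz̄)² = 295.3333
r_1(Δz) = -67.1111 / 295.3333 = -0.227

-0.227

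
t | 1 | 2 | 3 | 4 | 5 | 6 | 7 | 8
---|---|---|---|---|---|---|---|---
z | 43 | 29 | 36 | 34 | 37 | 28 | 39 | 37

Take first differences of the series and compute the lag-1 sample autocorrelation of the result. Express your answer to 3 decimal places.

-0.563

First differences Δz: -14, 7, -2, 3, -9, 11, -2
Mean of differences = -0.8571
Numerator Σ(Δz_t−Δz̄)(Δz_{t+1}−Δz̄) = -258.1633
Denominator Σ(Δz_t−Δz̄)² = 458.8571
r_1(Δz) = -258.1633 / 458.8571 = -0.563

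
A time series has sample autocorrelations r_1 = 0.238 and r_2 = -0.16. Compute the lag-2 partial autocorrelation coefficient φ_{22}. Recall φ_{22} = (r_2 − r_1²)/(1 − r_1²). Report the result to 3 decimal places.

-0.230

φ_{22} = (r_2 − r_1²) / (1 − r_1²)
r_1² = (0.238)² = 0.056644
Numerator = -0.16 − 0.0566 = -0.2166; denominator = 1 − 0.0566 = 0.9434
φ_{22} = -0.2166 / 0.9434 = -0.230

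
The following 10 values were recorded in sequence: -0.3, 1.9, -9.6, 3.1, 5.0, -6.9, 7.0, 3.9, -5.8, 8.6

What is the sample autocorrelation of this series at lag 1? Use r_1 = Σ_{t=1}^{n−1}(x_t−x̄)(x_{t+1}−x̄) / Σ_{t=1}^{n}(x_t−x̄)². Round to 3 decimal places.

-0.465

Mean x̄ = (-0.3 + 1.9 − 9.6 + 3.1 + 5.0 − 6.9 + 7.0 + 3.9 − 5.8 + 8.6)/10 = 0.6900
Numerator Σ_{t=1}^{9}(x_t−x̄)(x_{t+1}−x̄) = -160.5801
Denominator Σ(x_t−x̄)² = 345.1290
r_1 = -160.5801 / 345.1290 = -0.465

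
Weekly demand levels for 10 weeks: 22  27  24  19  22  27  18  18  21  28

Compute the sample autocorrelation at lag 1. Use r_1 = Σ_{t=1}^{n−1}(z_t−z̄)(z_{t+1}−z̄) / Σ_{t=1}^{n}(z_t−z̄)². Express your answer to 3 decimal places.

-0.018

Mean z̄ = (22 + 27 + 24 + 19 + 22 + 27 + 18 + 18 + 21 + 28)/10 = 22.6000
Numerator Σ_{t=1}^{9}(z_t−z̄)(z_{t+1}−z̄) = -2.3600
Denominator Σ(z_t−z̄)² = 128.4000
r_1 = -2.3600 / 128.4000 = -0.018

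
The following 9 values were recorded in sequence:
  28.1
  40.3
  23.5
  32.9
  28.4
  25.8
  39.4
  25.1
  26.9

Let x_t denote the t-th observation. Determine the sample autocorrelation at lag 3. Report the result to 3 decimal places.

0.177

Mean x̄ = (28.1 + 40.3 + 23.5 + 32.9 + 28.4 + 25.8 + 39.4 + 25.1 + 26.9)/9 = 30.0444
Numerator Σ_{t=1}^{6}(x_t−x̄)(x_{t+3}−x̄) = 53.5530
Denominator Σ(x_t−x̄)² = 302.5222
r_3 = 53.5530 / 302.5222 = 0.177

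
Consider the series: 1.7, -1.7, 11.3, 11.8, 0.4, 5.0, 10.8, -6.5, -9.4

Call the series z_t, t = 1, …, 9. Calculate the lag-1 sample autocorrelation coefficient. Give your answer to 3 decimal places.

Mean z̄ = (1.7 − 1.7 + 11.3 + 11.8 + 0.4 + 5.0 + 10.8 − 6.5 − 9.4)/9 = 2.6000
Numerator Σ_{t=1}^{8}(z_t−z̄)(z_{t+1}−z̄) = 75.2400
Denominator Σ(z_t−z̄)² = 484.2800
r_1 = 75.2400 / 484.2800 = 0.155

0.155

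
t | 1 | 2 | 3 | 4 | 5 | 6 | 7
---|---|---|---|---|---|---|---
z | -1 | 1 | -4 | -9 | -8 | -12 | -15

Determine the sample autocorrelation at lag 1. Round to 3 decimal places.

Mean z̄ = (-1 + 1 − 4 − 9 − 8 − 12 − 15)/7 = -6.8571
Deviations from mean: 5.8571, 7.8571, 2.8571, -2.1429, -1.1429, -5.1429, -8.1429
Numerator Σ_{t=1}^{6}(z_t−z̄)(z_{t+1}−z̄) = 112.5510
Denominator Σ(z_t−z̄)² = 202.8571
r_1 = 112.5510 / 202.8571 = 0.555

0.555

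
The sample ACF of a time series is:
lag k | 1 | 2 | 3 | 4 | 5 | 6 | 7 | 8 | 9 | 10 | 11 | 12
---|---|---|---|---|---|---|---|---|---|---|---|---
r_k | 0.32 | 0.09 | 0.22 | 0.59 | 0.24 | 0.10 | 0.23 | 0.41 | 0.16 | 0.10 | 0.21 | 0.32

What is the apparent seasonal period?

4

The largest autocorrelation is r_4 = 0.59, with a weaker echo at lag 8 (0.41); the remaining lags stay at or below 0.32. The elevated value at lag 1 (0.32), dropping to 0.09 at lag 2, reflects decaying short-term dependence rather than seasonality.
The dominant spike at lag 4 indicates a seasonal period of 4.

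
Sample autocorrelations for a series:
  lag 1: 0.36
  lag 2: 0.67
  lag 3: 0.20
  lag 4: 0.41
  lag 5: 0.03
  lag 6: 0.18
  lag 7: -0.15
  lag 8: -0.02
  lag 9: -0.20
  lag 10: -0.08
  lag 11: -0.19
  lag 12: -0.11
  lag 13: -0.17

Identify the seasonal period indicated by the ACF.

The largest autocorrelation is r_2 = 0.67, with a weaker echo at lag 4 (0.41); the remaining lags stay at or below 0.36.
The dominant spike at lag 2 indicates a seasonal period of 2.

2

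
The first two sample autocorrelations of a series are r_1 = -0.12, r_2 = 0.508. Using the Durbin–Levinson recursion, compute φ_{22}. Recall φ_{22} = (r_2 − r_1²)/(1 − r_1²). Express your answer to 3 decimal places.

0.501

φ_{22} = (r_2 − r_1²) / (1 − r_1²)
r_1² = (-0.12)² = 0.0144
Numerator = 0.508 − 0.0144 = 0.4936; denominator = 1 − 0.0144 = 0.9856
φ_{22} = 0.4936 / 0.9856 = 0.501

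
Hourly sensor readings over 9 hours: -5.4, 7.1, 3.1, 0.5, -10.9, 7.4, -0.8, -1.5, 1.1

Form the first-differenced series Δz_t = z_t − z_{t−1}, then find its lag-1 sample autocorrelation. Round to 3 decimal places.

First differences Δz: 12.5, -4.0, -2.6, -11.4, 18.3, -8.2, -0.7, 2.6
Mean of differences = 0.8125
Numerator Σ(Δz_t−Δz̄)(Δz_{t+1}−Δz̄) = -358.3927
Denominator Σ(Δz_t−Δz̄)² = 713.0688
r_1(Δz) = -358.3927 / 713.0688 = -0.503

-0.503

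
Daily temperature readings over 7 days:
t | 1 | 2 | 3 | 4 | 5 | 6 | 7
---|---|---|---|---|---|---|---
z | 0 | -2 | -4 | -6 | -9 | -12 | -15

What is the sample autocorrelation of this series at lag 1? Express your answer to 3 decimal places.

0.569

Mean z̄ = (0 − 2 − 4 − 6 − 9 − 12 − 15)/7 = -6.8571
Deviations from mean: 6.8571, 4.8571, 2.8571, 0.8571, -2.1429, -5.1429, -8.1429
Σ(z_t−z̄)(z_{t+1}−z̄) = (33.3061) + (13.8776) + (2.4490) + (-1.8367) + (11.0204) + (41.8776) = 100.6939
Denominator Σ(z_t−z̄)² = 176.8571
r_1 = 100.6939 / 176.8571 = 0.569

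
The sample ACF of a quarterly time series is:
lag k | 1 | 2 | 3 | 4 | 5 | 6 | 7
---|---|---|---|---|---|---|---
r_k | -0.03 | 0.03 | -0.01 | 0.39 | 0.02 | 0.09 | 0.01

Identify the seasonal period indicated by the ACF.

4

The largest autocorrelation is r_4 = 0.39; the remaining lags stay at or below 0.09.
The dominant spike at lag 4 indicates a seasonal period of 4.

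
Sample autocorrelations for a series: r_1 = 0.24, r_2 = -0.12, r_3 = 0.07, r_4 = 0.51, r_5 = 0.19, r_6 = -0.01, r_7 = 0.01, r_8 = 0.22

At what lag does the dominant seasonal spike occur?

4

The largest autocorrelation is r_4 = 0.51; the remaining lags stay at or below 0.24.
The dominant spike at lag 4 indicates a seasonal period of 4.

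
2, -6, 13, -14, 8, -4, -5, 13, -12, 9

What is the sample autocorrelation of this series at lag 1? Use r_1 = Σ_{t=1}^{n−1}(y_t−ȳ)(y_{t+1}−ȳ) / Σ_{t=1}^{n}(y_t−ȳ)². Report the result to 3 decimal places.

-0.800

Mean ȳ = (2 − 6 + 13 − 14 + 8 − 4 − 5 + 13 − 12 + 9)/10 = 0.4000
Numerator Σ_{t=1}^{9}(y_t−ȳ)(y_{t+1}−ȳ) = -722.3600
Denominator Σ(y_t−ȳ)² = 902.4000
r_1 = -722.3600 / 902.4000 = -0.800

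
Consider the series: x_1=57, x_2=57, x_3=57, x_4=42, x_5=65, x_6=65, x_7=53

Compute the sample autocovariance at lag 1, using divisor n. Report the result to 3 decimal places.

Mean x̄ = (57 + 57 + 57 + 42 + 65 + 65 + 53)/7 = 56.5714
Deviations: 0.4286, 0.4286, 0.4286, -14.5714, 8.4286, 8.4286, -3.5714
Σ_{t=1}^{6}(x_t−x̄)(x_{t+1}−x̄) = -87.7551
γ_1 = -87.7551 / 7 = -12.536

-12.536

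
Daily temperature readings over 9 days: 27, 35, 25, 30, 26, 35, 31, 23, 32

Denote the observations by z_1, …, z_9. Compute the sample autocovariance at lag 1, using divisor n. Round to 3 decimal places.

Mean z̄ = (27 + 35 + 25 + 30 + 26 + 35 + 31 + 23 + 32)/9 = 29.3333
Σ_{t=1}^{8}(z_t−z̄)(z_{t+1}−z̄) = -79.7778
γ_1 = -79.7778 / 9 = -8.864

-8.864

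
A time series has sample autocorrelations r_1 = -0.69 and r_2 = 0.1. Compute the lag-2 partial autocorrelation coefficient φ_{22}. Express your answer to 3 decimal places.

-0.718

φ_{22} = (r_2 − r_1²) / (1 − r_1²)
r_1² = (-0.69)² = 0.4761
Numerator = 0.1 − 0.4761 = -0.3761; denominator = 1 − 0.4761 = 0.5239
φ_{22} = -0.3761 / 0.5239 = -0.718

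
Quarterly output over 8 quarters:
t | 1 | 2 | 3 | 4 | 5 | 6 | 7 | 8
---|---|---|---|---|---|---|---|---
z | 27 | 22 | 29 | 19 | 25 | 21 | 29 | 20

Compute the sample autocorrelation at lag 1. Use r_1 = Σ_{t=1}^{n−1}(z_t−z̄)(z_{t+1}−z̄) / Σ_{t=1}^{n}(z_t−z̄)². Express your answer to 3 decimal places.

-0.737

Mean z̄ = (27 + 22 + 29 + 19 + 25 + 21 + 29 + 20)/8 = 24.0000
Deviations from mean: 3.0000, -2.0000, 5.0000, -5.0000, 1.0000, -3.0000, 5.0000, -4.0000
Σ(z_t−z̄)(z_{t+1}−z̄) = (-6.0000) + (-10.0000) + (-25.0000) + (-5.0000) + (-3.0000) + (-15.0000) + (-20.0000) = -84.0000
Denominator Σ(z_t−z̄)² = 114.0000
r_1 = -84.0000 / 114.0000 = -0.737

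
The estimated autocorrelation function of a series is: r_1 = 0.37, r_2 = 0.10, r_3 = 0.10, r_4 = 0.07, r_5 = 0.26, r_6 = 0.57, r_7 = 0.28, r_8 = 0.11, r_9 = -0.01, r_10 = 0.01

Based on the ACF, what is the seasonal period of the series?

The largest autocorrelation is r_6 = 0.57; the remaining lags stay at or below 0.37. The elevated value at lag 1 (0.37), dropping to 0.10 at lag 2, reflects decaying short-term dependence rather than seasonality.
The dominant spike at lag 6 indicates a seasonal period of 6.

6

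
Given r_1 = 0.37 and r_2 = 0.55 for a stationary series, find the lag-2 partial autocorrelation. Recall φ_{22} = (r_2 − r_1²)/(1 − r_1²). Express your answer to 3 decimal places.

φ_{22} = (r_2 − r_1²) / (1 − r_1²)
r_1² = (0.37)² = 0.1369
Numerator = 0.55 − 0.1369 = 0.4131; denominator = 1 − 0.1369 = 0.8631
φ_{22} = 0.4131 / 0.8631 = 0.479

0.479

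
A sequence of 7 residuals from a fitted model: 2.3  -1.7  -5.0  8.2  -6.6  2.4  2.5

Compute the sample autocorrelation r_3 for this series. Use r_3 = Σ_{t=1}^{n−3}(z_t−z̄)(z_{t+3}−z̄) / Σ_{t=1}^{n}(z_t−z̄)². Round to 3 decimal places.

Mean z̄ = (2.3 − 1.7 − 5.0 + 8.2 − 6.6 + 2.4 + 2.5)/7 = 0.3000
Σ(z_t−z̄)(z_{t+3}−z̄) = (15.8000) + (13.8000) + (-11.1300) + (17.3800) = 35.8500
Denominator Σ(z_t−z̄)² = 155.3600
r_3 = 35.8500 / 155.3600 = 0.231

0.231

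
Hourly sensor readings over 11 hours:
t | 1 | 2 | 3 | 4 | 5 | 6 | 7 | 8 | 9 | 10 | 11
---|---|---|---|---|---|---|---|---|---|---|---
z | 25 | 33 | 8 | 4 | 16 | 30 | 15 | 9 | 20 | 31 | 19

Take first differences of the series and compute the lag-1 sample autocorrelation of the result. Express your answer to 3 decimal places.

-0.106

First differences Δz: 8, -25, -4, 12, 14, -15, -6, 11, 11, -12
Mean of differences = -0.6000
Numerator Σ(Δz_t−Δz̄)(Δz_{t+1}−Δz̄) = -178.5600
Denominator Σ(Δz_t−Δz̄)² = 1688.4000
r_1(Δz) = -178.5600 / 1688.4000 = -0.106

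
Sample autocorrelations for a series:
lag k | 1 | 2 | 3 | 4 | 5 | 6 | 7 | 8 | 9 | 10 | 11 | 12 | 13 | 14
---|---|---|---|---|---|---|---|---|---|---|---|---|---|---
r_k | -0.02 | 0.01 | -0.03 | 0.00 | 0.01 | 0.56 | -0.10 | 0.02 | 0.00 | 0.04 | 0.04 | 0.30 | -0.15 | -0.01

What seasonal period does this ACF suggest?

The largest autocorrelation is r_6 = 0.56, with a weaker echo at lag 12 (0.30); the remaining lags stay at or below 0.04.
The dominant spike at lag 6 indicates a seasonal period of 6.

6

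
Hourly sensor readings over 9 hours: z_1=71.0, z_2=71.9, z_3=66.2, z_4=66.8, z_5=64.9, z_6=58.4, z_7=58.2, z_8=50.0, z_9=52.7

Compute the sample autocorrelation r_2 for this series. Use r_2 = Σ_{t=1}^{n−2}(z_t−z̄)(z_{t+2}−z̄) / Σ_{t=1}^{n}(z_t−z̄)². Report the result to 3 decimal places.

0.302

Mean z̄ = (71.0 + 71.9 + 66.2 + 66.8 + 64.9 + 58.4 + 58.2 + 50.0 + 52.7)/9 = 62.2333
Numerator Σ_{t=1}^{7}(z_t−z̄)(z_{t+2}−z̄) = 146.5811
Denominator Σ(z_t−z̄)² = 485.5000
r_2 = 146.5811 / 485.5000 = 0.302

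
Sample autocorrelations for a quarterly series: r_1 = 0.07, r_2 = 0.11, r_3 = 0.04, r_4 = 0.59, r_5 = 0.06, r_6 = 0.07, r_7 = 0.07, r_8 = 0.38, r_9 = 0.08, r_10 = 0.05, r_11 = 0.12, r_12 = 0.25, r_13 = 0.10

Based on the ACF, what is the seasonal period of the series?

4

The largest autocorrelation is r_4 = 0.59, with weaker echoes at lags 8 (0.38) and 12 (0.25); the remaining lags stay at or below 0.12.
The dominant spike at lag 4 indicates a seasonal period of 4.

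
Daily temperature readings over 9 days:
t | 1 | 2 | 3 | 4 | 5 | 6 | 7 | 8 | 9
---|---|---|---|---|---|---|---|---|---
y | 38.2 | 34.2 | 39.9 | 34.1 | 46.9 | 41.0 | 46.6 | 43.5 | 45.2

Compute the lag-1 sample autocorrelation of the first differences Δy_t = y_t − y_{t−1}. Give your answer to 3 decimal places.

-0.848

First differences Δy: -4.0, 5.7, -5.8, 12.8, -5.9, 5.6, -3.1, 1.7
Mean of differences = 0.8750
Numerator Σ(Δy_t−Δȳ)(Δy_{t+1}−Δȳ) = -270.1931
Denominator Σ(Δy_t−Δȳ)² = 318.5150
r_1(Δy) = -270.1931 / 318.5150 = -0.848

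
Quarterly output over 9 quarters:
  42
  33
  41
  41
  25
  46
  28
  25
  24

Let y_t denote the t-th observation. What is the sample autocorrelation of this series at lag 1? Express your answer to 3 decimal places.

Mean ȳ = (42 + 33 + 41 + 41 + 25 + 46 + 28 + 25 + 24)/9 = 33.8889
Numerator Σ_{t=1}^{8}(y_t−ȳ)(y_{t+1}−ȳ) = -64.9012
Denominator Σ(y_t−ȳ)² = 604.8889
r_1 = -64.9012 / 604.8889 = -0.107

-0.107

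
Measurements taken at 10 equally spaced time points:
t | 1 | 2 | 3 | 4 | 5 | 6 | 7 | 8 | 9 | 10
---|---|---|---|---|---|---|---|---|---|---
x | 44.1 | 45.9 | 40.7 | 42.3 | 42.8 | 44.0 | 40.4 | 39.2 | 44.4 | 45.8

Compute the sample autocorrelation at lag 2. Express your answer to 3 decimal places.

Mean x̄ = (44.1 + 45.9 + 40.7 + 42.3 + 42.8 + 44.0 + 40.4 + 39.2 + 44.4 + 45.8)/10 = 42.9600
Numerator Σ_{t=1}^{8}(x_t−x̄)(x_{t+2}−x̄) = -22.7072
Denominator Σ(x_t−x̄)² = 47.4240
r_2 = -22.7072 / 47.4240 = -0.479

-0.479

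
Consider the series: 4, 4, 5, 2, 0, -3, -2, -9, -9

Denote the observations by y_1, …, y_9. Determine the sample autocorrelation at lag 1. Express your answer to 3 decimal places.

Mean ȳ = (4 + 4 + 5 + 2 + 0 − 3 − 2 − 9 − 9)/9 = -0.8889
Numerator Σ_{t=1}^{8}(y_t−ȳ)(y_{t+1}−ȳ) = 147.5432
Denominator Σ(y_t−ȳ)² = 228.8889
r_1 = 147.5432 / 228.8889 = 0.645

0.645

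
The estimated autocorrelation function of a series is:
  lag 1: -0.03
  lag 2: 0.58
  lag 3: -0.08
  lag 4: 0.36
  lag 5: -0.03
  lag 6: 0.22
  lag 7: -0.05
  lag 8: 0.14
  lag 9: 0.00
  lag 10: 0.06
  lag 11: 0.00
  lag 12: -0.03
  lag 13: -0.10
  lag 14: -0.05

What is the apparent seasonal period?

The largest autocorrelation is r_2 = 0.58, with weaker echoes at lags 4 (0.36) and 6 (0.22); the remaining lags stay at or below 0.14.
The dominant spike at lag 2 indicates a seasonal period of 2.

2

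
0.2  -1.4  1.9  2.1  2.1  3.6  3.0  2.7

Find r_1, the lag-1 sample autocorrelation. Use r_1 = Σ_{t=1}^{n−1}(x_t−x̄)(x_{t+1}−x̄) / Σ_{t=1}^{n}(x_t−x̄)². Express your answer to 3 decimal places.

0.472

Mean x̄ = (0.2 − 1.4 + 1.9 + 2.1 + 2.1 + 3.6 + 3.0 + 2.7)/8 = 1.7750
Deviations from mean: -1.5750, -3.1750, 0.1250, 0.3250, 0.3250, 1.8250, 1.2250, 0.9250
Σ(x_t−x̄)(x_{t+1}−x̄) = (5.0006) + (-0.3969) + (0.0406) + (0.1056) + (0.5931) + (2.2356) + (1.1331) = 8.7119
Denominator Σ(x_t−x̄)² = 18.4750
r_1 = 8.7119 / 18.4750 = 0.472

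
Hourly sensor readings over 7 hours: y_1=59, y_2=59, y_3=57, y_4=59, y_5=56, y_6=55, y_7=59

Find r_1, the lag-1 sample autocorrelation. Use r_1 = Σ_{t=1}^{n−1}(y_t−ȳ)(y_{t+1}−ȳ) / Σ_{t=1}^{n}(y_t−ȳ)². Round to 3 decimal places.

Mean ȳ = (59 + 59 + 57 + 59 + 56 + 55 + 59)/7 = 57.7143
Deviations from mean: 1.2857, 1.2857, -0.7143, 1.2857, -1.7143, -2.7143, 1.2857
Σ(y_t−ȳ)(y_{t+1}−ȳ) = (1.6531) + (-0.9184) + (-0.9184) + (-2.2041) + (4.6531) + (-3.4898) = -1.2245
Denominator Σ(y_t−ȳ)² = 17.4286
r_1 = -1.2245 / 17.4286 = -0.070

-0.070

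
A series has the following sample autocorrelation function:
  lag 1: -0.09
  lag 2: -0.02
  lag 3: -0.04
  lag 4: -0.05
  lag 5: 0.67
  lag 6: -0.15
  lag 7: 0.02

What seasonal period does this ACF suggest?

The largest autocorrelation is r_5 = 0.67; the remaining lags stay at or below 0.02.
The dominant spike at lag 5 indicates a seasonal period of 5.

5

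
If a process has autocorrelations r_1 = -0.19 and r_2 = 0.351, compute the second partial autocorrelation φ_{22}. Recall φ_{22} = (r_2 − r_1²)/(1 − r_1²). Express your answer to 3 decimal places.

φ_{22} = (r_2 − r_1²) / (1 − r_1²)
r_1² = (-0.19)² = 0.0361
Numerator = 0.351 − 0.0361 = 0.3149; denominator = 1 − 0.0361 = 0.9639
φ_{22} = 0.3149 / 0.9639 = 0.327

0.327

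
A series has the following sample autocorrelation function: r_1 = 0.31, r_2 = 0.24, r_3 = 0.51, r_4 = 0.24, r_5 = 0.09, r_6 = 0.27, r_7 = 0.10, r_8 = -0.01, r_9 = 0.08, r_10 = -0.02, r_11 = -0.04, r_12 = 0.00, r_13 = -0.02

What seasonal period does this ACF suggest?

3

The largest autocorrelation is r_3 = 0.51; the remaining lags stay at or below 0.31. The elevated value at lag 1 (0.31), dropping to 0.24 at lag 2, reflects decaying short-term dependence rather than seasonality.
The dominant spike at lag 3 indicates a seasonal period of 3.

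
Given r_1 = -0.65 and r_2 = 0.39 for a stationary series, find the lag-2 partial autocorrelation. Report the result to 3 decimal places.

φ_{22} = (r_2 − r_1²) / (1 − r_1²)
r_1² = (-0.65)² = 0.4225
Numerator = 0.39 − 0.4225 = -0.0325; denominator = 1 − 0.4225 = 0.5775
φ_{22} = -0.0325 / 0.5775 = -0.056

-0.056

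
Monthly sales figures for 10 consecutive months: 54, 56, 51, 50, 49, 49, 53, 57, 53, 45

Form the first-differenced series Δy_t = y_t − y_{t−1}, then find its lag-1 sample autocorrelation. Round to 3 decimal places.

First differences Δy: 2, -5, -1, -1, 0, 4, 4, -4, -8
Mean of differences = -1.0000
Numerator Σ(Δy_t−Δȳ)(Δy_{t+1}−Δȳ) = 24.0000
Denominator Σ(Δy_t−Δȳ)² = 134.0000
r_1(Δy) = 24.0000 / 134.0000 = 0.179

0.179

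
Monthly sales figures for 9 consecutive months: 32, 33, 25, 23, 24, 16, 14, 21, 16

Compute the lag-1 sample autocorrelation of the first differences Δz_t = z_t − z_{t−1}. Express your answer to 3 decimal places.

First differences Δz: 1, -8, -2, 1, -8, -2, 7, -5
Mean of differences = -2.0000
Numerator Σ(Δz_t−Δz̄)(Δz_{t+1}−Δz̄) = -63.0000
Denominator Σ(Δz_t−Δz̄)² = 180.0000
r_1(Δz) = -63.0000 / 180.0000 = -0.350

-0.350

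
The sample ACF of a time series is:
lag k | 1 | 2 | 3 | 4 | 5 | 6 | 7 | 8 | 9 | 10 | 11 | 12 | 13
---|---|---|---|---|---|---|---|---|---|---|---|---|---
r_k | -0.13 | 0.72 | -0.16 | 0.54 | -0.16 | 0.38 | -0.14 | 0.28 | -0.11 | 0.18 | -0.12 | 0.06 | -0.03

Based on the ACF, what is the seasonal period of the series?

The largest autocorrelation is r_2 = 0.72, with weaker echoes at lags 4 (0.54), 6 (0.38), 8 (0.28) and 10 (0.18); the remaining lags stay at or below 0.06.
The dominant spike at lag 2 indicates a seasonal period of 2.

2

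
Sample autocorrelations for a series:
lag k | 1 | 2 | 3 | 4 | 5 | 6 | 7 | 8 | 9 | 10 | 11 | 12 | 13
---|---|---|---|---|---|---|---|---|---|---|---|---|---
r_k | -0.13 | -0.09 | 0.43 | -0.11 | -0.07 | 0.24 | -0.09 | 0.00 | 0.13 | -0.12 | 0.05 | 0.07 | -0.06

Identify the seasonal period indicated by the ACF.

3

The largest autocorrelation is r_3 = 0.43, with a weaker echo at lag 6 (0.24); the remaining lags stay at or below 0.13.
The dominant spike at lag 3 indicates a seasonal period of 3.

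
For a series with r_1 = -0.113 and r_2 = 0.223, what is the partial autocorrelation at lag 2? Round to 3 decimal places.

φ_{22} = (r_2 − r_1²) / (1 − r_1²)
r_1² = (-0.113)² = 0.012769
Numerator = 0.223 − 0.0128 = 0.2102; denominator = 1 − 0.0128 = 0.9872
φ_{22} = 0.2102 / 0.9872 = 0.213

0.213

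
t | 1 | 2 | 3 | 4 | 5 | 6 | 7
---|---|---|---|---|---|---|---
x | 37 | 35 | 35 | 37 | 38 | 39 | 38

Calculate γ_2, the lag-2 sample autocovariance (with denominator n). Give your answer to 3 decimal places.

Mean x̄ = (37 + 35 + 35 + 37 + 38 + 39 + 38)/7 = 37.0000
Deviations: 0.0000, -2.0000, -2.0000, 0.0000, 1.0000, 2.0000, 1.0000
Σ_{t=1}^{5}(x_t−x̄)(x_{t+2}−x̄) = -1.0000
γ_2 = -1.0000 / 7 = -0.143

-0.143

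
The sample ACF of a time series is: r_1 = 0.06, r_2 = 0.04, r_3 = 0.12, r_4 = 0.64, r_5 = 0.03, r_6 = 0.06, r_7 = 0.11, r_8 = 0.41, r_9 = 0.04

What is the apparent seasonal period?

The largest autocorrelation is r_4 = 0.64, with a weaker echo at lag 8 (0.41); the remaining lags stay at or below 0.12.
The dominant spike at lag 4 indicates a seasonal period of 4.

4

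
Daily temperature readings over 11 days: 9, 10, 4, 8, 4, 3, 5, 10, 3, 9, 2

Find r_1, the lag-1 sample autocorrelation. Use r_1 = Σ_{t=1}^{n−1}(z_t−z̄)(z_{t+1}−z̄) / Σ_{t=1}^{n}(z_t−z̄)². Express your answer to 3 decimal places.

-0.332

Mean z̄ = (9 + 10 + 4 + 8 + 4 + 3 + 5 + 10 + 3 + 9 + 2)/11 = 6.0909
Numerator Σ_{t=1}^{10}(z_t−z̄)(z_{t+1}−z̄) = -32.1901
Denominator Σ(z_t−z̄)² = 96.9091
r_1 = -32.1901 / 96.9091 = -0.332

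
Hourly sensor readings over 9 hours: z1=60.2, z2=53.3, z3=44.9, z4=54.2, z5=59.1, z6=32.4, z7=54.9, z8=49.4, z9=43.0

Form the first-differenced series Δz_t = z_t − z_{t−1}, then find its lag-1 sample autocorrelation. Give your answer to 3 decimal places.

First differences Δz: -6.9, -8.4, 9.3, 4.9, -26.7, 22.5, -5.5, -6.4
Mean of differences = -2.1500
Numerator Σ(Δz_t−Δz̄)(Δz_{t+1}−Δz̄) = -807.7275
Denominator Σ(Δz_t−Δz̄)² = 1482.0400
r_1(Δz) = -807.7275 / 1482.0400 = -0.545

-0.545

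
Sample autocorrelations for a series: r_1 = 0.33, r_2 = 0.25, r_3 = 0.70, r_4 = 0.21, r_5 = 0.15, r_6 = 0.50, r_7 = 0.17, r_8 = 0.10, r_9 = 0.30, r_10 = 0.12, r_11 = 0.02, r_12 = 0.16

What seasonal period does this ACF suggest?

The largest autocorrelation is r_3 = 0.70, with a weaker echo at lag 6 (0.50); the remaining lags stay at or below 0.33. The elevated value at lag 1 (0.33), dropping to 0.25 at lag 2, reflects decaying short-term dependence rather than seasonality.
The dominant spike at lag 3 indicates a seasonal period of 3.

3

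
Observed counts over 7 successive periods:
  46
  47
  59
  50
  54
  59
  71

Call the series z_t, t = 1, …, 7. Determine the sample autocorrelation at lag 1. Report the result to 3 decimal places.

0.187

Mean z̄ = (46 + 47 + 59 + 50 + 54 + 59 + 71)/7 = 55.1429
Deviations from mean: -9.1429, -8.1429, 3.8571, -5.1429, -1.1429, 3.8571, 15.8571
Σ(z_t−z̄)(z_{t+1}−z̄) = (74.4490) + (-31.4082) + (-19.8367) + (5.8776) + (-4.4082) + (61.1633) = 85.8367
Denominator Σ(z_t−z̄)² = 458.8571
r_1 = 85.8367 / 458.8571 = 0.187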